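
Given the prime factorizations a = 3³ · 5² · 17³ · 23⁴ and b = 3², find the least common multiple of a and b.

max exponent per prime: 3³ · 5² · 17³ · 23⁴ = 928029712275

928029712275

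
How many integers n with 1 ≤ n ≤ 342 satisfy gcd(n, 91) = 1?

271

91 = 7·13. Inclusion–exclusion on these primes:
342 − ⌊342/7⌋ − ⌊342/13⌋ + ⌊342/91⌋ = 271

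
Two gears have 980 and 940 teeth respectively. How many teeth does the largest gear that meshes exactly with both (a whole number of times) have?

20

980 = 2² · 5 · 7²
940 = 2² · 5 · 47
Common: 2² · 5 = 20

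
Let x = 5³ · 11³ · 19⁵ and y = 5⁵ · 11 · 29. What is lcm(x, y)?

298671704065625

max exponent per prime: 5⁵ · 11³ · 19⁵ · 29 = 298671704065625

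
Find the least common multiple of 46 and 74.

1702

46 = 2 · 23; 74 = 2 · 37
max exponents: 2 · 23 · 37 = 1702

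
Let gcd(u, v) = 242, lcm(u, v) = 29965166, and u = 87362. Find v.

83006

Using uv = gcd(u,v)·lcm(u,v) = 242·29965166 = 7251570172, we get v = 7251570172/87362 = 83006.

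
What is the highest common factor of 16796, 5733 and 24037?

13

16796 = 2² · 13 · 17 · 19; 5733 = 3² · 7² · 13; 24037 = 13 · 43²
gcd takes min exponent of each prime: 13 = 13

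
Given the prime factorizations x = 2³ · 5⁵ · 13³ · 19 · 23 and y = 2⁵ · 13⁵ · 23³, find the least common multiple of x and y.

max exponent per prime: 2⁵ · 5⁵ · 13⁵ · 19 · 23³ = 8583291668900000

8583291668900000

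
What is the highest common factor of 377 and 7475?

13

Euclid: 7475 = 19·377 + 312; 377 = 1·312 + 65; 312 = 4·65 + 52; 65 = 1·52 + 13; 52 = 4·13 + 0. Last nonzero remainder: 13.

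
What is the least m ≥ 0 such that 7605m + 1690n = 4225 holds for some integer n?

1

Reduce mod 1690: 7605m ≡ 4225 (mod 1690). With g = gcd(7605, 1690) = 845 dividing 4225, divide through: 9m ≡ 5 (mod 2).
Since gcd(9, 2) = 1, m ≡ 5·(9)⁻¹ ≡ 1 (mod 2). Smallest non-negative: 1.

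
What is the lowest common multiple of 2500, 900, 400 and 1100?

990000

2500 = 2² · 5⁴; 900 = 2² · 3² · 5²; 400 = 2⁴ · 5²; 1100 = 2² · 5² · 11
lcm takes max exponent of each prime: 2⁴ · 3² · 5⁴ · 11 = 990000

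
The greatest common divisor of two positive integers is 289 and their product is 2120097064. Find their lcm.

7335976

gcd·lcm = product, so lcm = 2120097064/289 = 7335976.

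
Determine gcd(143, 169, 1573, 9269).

gcd(143, 169): 169 = 1·143 + 26; 143 = 5·26 + 13; 26 = 2·13 + 0 → 13
gcd(13, 1573): 1573 = 121·13 + 0 → 13
gcd(13, 9269): 9269 = 713·13 + 0 → 13

13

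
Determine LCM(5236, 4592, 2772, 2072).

285948432

lcm(5236, 4592) = 5236·4592/gcd = 24043712/28 = 858704
lcm(858704, 2772) = 858704·2772/gcd = 2380327488/308 = 7728336
lcm(7728336, 2072) = 7728336·2072/gcd = 16013112192/56 = 285948432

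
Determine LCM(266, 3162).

420546

gcd first: 3162 = 11·266 + 236; 266 = 1·236 + 30; 236 = 7·30 + 26; 30 = 1·26 + 4; 26 = 6·4 + 2; 4 = 2·2 + 0 → gcd = 2
lcm = 266·3162/gcd = 841092/2 = 420546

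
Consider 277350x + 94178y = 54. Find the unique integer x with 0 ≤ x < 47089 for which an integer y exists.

Reduce mod 94178: 277350x ≡ 54 (mod 94178). With g = gcd(277350, 94178) = 2 dividing 54, divide through: 138675x ≡ 27 (mod 47089).
Since gcd(138675, 47089) = 1, x ≡ 27·(138675)⁻¹ ≡ 24035 (mod 47089). Smallest non-negative: 24035.

24035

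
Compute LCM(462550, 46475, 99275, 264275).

lcm(462550, 46475) = 462550·46475/gcd = 21497011250/275 = 78170950
lcm(78170950, 99275) = 78170950·99275/gcd = 7760421061250/275 = 28219712950
lcm(28219712950, 264275) = 28219712950·264275/gcd = 7457764639861250/275 = 27119144144950

27119144144950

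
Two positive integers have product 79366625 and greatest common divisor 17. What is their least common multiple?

For any two positive integers, gcd × lcm equals their product. Hence lcm = 79366625 / 17 = 4668625.

4668625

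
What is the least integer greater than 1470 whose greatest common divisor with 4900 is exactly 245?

4900 = 245·20. Any x with gcd(x, 4900) = 245 is a multiple of 245, say 245s, with s coprime to 20.
Need s > 1470/245, so s ≥ 7. First s ≥ 7 with gcd(s, 20) = 1 is s = 7. Thus x = 245·7 = 1715.

1715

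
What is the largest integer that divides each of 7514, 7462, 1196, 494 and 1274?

26

gcd(7514, 7462): 7514 = 1·7462 + 52; 7462 = 143·52 + 26; 52 = 2·26 + 0 → 26
gcd(26, 1196): 1196 = 46·26 + 0 → 26
gcd(26, 494): 494 = 19·26 + 0 → 26
gcd(26, 1274): 1274 = 49·26 + 0 → 26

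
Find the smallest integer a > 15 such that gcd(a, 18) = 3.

21

18 = 3·6. Any a with gcd(a, 18) = 3 is a multiple of 3, say 3s, with s coprime to 6.
Need s > 15/3, so s ≥ 6. First s ≥ 6 with gcd(s, 6) = 1 is s = 7. Thus a = 3·7 = 21.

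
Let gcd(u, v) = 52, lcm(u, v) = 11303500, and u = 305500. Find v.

u·v = gcd·lcm = 52·11303500 = 587782000, so v = 587782000/305500 = 1924.

1924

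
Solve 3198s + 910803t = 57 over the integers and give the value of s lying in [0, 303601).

gcd(3198, 910803) = 3 (Euclid: 910803 = 284·3198 + 2571; 3198 = 1·2571 + 627; 2571 = 4·627 + 63; 627 = 9·63 + 60; 63 = 1·60 + 3; 60 = 20·3 + 0), and 3 | 57.
Extended Euclid: 3198·(-14525) + 910803·(51) = 3. Scale by 19: s₀ = -275975.
General solution s = s₀ + 303601k; reducing mod 303601 gives s = 27626 (and t = -97).

27626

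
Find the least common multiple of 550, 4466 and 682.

550 = 2 · 5² · 11; 4466 = 2 · 7 · 11 · 29; 682 = 2 · 11 · 31
lcm takes max exponent of each prime: 2 · 5² · 7 · 11 · 29 · 31 = 3461150

3461150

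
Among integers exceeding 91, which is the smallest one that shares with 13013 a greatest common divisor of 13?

gcd(m, 13013) = 13 forces 13 | m; write m = 13s. Then gcd(13s, 13·1001) = 13·gcd(s, 1001), so need gcd(s, 1001) = 1.
13s > 91 gives s ≥ 8. The least s ≥ 8 coprime to 1001 is 8, so m = 13·8 = 104.

104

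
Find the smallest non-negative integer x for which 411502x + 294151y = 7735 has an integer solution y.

1306

Euclid: 411502 = 1·294151 + 117351; 294151 = 2·117351 + 59449; 117351 = 1·59449 + 57902; 59449 = 1·57902 + 1547; 57902 = 37·1547 + 663; 1547 = 2·663 + 221; 663 = 3·221 + 0 → gcd = 221; 7735 = 221·35.
Back-substitution yields 411502·(-381) + 294151·(533) = 221, so one solution is x = -381·35 = -13335, y = 533·35 = 18655.
Solutions in x differ by 294151/221 = 1331; the one in [0, 1331) is -13335 mod 1331 = 1306.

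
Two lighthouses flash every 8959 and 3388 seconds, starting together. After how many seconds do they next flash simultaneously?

8959 = 17² · 31; 3388 = 2² · 7 · 11²
max exponents: 2² · 7 · 11² · 17² · 31 = 30353092

30353092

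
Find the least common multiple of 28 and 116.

812

28 = 2² · 7; 116 = 2² · 29
max exponents: 2² · 7 · 29 = 812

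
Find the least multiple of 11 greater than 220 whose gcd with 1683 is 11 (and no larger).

1683 = 11·153. Any k with gcd(k, 1683) = 11 is a multiple of 11, say 11s, with s coprime to 153.
Need s > 220/11, so s ≥ 21. First s ≥ 21 with gcd(s, 153) = 1 is s = 22. Thus k = 11·22 = 242.

242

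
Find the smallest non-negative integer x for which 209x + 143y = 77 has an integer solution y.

Reduce mod 143: 209x ≡ 77 (mod 143). With g = gcd(209, 143) = 11 dividing 77, divide through: 19x ≡ 7 (mod 13).
Since gcd(19, 13) = 1, x ≡ 7·(19)⁻¹ ≡ 12 (mod 13). Smallest non-negative: 12.

12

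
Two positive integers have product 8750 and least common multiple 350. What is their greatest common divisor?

25

From gcd × lcm = uv: gcd = 8750 / 350 = 25.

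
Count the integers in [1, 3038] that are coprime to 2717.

2717 = 11·13·19. Inclusion–exclusion on these primes:
3038 − ⌊3038/11⌋ − ⌊3038/13⌋ − ⌊3038/19⌋ + ⌊3038/143⌋ + ⌊3038/209⌋ + ⌊3038/247⌋ − ⌊3038/2717⌋ = 2416

2416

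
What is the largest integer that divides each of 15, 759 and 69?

15 = 3 · 5; 759 = 3 · 11 · 23; 69 = 3 · 23
gcd takes min exponent of each prime: 3 = 3

3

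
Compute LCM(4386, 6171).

530706

gcd first: 6171 = 1·4386 + 1785; 4386 = 2·1785 + 816; 1785 = 2·816 + 153; 816 = 5·153 + 51; 153 = 3·51 + 0 → gcd = 51
lcm = 4386·6171/gcd = 27066006/51 = 530706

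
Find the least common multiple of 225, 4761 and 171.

2261475

225 = 3² · 5²; 4761 = 3² · 23²; 171 = 3² · 19
lcm takes max exponent of each prime: 3² · 5² · 19 · 23² = 2261475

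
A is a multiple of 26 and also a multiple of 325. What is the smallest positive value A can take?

650

26 = 2 · 13; 325 = 5² · 13
max exponents: 2 · 5² · 13 = 650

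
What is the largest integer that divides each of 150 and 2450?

50

Euclid: 2450 = 16·150 + 50; 150 = 3·50 + 0. Last nonzero remainder: 50.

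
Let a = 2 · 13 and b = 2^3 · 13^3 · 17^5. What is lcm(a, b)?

max exponent per prime: 2^3 · 13^3 · 17^5 = 24955406632

24955406632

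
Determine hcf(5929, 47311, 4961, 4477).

5929 = 7² · 11²; 47311 = 11² · 17 · 23; 4961 = 11² · 41; 4477 = 11² · 37
gcd takes min exponent of each prime: 11² = 121

121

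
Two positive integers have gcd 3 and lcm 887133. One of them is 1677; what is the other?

Using ab = gcd(a,b)·lcm(a,b) = 3·887133 = 2661399, we get b = 2661399/1677 = 1587.

1587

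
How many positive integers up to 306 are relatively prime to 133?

249

Prime factors of 133: 7, 19. Count integers ≤ 306 divisible by none of them.
By inclusion–exclusion: 306 − ⌊306/7⌋ − ⌊306/19⌋ + ⌊306/133⌋ = 249.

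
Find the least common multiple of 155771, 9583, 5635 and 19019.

6057380424095

lcm(155771, 9583) = 155771·9583/gcd = 1492753493/7 = 213250499
lcm(213250499, 5635) = 213250499·5635/gcd = 1201666561865/49 = 24523807385
lcm(24523807385, 19019) = 24523807385·19019/gcd = 466418292655315/77 = 6057380424095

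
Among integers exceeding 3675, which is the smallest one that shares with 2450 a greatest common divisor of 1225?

6125

gcd(x, 2450) = 1225 forces 1225 | x; write x = 1225s. Then gcd(1225s, 1225·2) = 1225·gcd(s, 2), so need gcd(s, 2) = 1.
1225s > 3675 gives s ≥ 4. The least s ≥ 4 coprime to 2 is 5, so x = 1225·5 = 6125.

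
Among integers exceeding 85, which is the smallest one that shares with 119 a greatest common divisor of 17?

119 = 17·7. Any t with gcd(t, 119) = 17 is a multiple of 17, say 17s, with s coprime to 7.
Need s > 85/17, so s ≥ 6. First s ≥ 6 with gcd(s, 7) = 1 is s = 6. Thus t = 17·6 = 102.

102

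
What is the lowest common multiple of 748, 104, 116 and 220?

lcm(748, 104) = 748·104/gcd = 77792/4 = 19448
lcm(19448, 116) = 19448·116/gcd = 2255968/4 = 563992
lcm(563992, 220) = 563992·220/gcd = 124078240/44 = 2819960

2819960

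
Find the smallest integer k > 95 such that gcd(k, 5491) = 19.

gcd(k, 5491) = 19 forces 19 | k; write k = 19s. Then gcd(19s, 19·289) = 19·gcd(s, 289), so need gcd(s, 289) = 1.
19s > 95 gives s ≥ 6. The least s ≥ 6 coprime to 289 is 6, so k = 19·6 = 114.

114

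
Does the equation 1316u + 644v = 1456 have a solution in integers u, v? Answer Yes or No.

gcd(1316, 644): 1316 = 2·644 + 28; 644 = 23·28 + 0 → 28
28 divides 1456, so a solution exists.

Yes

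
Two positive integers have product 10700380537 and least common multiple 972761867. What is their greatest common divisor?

gcd·lcm = product, so gcd = 10700380537/972761867 = 11.

11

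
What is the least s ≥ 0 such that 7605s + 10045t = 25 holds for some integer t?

Reduce mod 10045: 7605s ≡ 25 (mod 10045). With g = gcd(7605, 10045) = 5 dividing 25, divide through: 1521s ≡ 5 (mod 2009).
Since gcd(1521, 2009) = 1, s ≡ 5·(1521)⁻¹ ≡ 811 (mod 2009). Smallest non-negative: 811.

811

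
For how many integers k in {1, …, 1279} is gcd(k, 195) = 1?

630

Prime factors of 195: 3, 5, 13. Count integers ≤ 1279 divisible by none of them.
By inclusion–exclusion: 1279 − ⌊1279/3⌋ − ⌊1279/5⌋ − ⌊1279/13⌋ + ⌊1279/15⌋ + ⌊1279/39⌋ + ⌊1279/65⌋ − ⌊1279/195⌋ = 630.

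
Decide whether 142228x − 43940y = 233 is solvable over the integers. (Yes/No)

gcd(142228, 43940): 142228 = 3·43940 + 10408; 43940 = 4·10408 + 2308; 10408 = 4·2308 + 1176; 2308 = 1·1176 + 1132; 1176 = 1·1132 + 44; 1132 = 25·44 + 32; 44 = 1·32 + 12; 32 = 2·12 + 8; 12 = 1·8 + 4; 8 = 2·4 + 0 → 4
4 does not divide 233, so a solution does not exist.

No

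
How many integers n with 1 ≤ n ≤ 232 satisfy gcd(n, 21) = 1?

Prime factors of 21: 3, 7. Count integers ≤ 232 divisible by none of them.
By inclusion–exclusion: 232 − ⌊232/3⌋ − ⌊232/7⌋ + ⌊232/21⌋ = 133.

133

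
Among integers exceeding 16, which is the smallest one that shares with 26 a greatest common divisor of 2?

gcd(k, 26) = 2 forces 2 | k; write k = 2s. Then gcd(2s, 2·13) = 2·gcd(s, 13), so need gcd(s, 13) = 1.
2s > 16 gives s ≥ 9. The least s ≥ 9 coprime to 13 is 9, so k = 2·9 = 18.

18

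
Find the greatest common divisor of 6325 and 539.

Euclid: 6325 = 11·539 + 396; 539 = 1·396 + 143; 396 = 2·143 + 110; 143 = 1·110 + 33; 110 = 3·33 + 11; 33 = 3·11 + 0. Last nonzero remainder: 11.

11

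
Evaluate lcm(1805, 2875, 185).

1805 = 5 · 19²; 2875 = 5³ · 23; 185 = 5 · 37
lcm takes max exponent of each prime: 5³ · 19² · 23 · 37 = 38401375

38401375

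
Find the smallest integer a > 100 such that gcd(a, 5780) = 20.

gcd(a, 5780) = 20 forces 20 | a; write a = 20s. Then gcd(20s, 20·289) = 20·gcd(s, 289), so need gcd(s, 289) = 1.
20s > 100 gives s ≥ 6. The least s ≥ 6 coprime to 289 is 6, so a = 20·6 = 120.

120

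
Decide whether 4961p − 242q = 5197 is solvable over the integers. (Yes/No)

By Bézout, 4961p − 242q = 5197 has integer solutions iff gcd(4961, 242) | 5197.
Euclid: 4961 = 20·242 + 121; 242 = 2·121 + 0. gcd = 121; 5197 mod 121 = 115. No.

No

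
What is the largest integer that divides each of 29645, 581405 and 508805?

605

29645 = 5 · 7² · 11²; 581405 = 5 · 11² · 31²; 508805 = 5 · 11² · 29²
gcd takes min exponent of each prime: 5 · 11² = 605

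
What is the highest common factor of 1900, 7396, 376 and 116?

4

gcd(1900, 7396): 7396 = 3·1900 + 1696; 1900 = 1·1696 + 204; 1696 = 8·204 + 64; 204 = 3·64 + 12; 64 = 5·12 + 4; 12 = 3·4 + 0 → 4
gcd(4, 376): 376 = 94·4 + 0 → 4
gcd(4, 116): 116 = 29·4 + 0 → 4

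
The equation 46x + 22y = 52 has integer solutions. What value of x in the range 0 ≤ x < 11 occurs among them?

Euclid: 46 = 2·22 + 2; 22 = 11·2 + 0 → gcd = 2; 52 = 2·26.
Back-substitution yields 46·(1) + 22·(-2) = 2, so one solution is x = 1·26 = 26, y = -2·26 = -52.
Solutions in x differ by 22/2 = 11; the one in [0, 11) is 26 mod 11 = 4.

4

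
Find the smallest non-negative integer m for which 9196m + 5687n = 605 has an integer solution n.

Reduce mod 5687: 9196m ≡ 605 (mod 5687). With g = gcd(9196, 5687) = 121 dividing 605, divide through: 76m ≡ 5 (mod 47).
Since gcd(76, 47) = 1, m ≡ 5·(76)⁻¹ ≡ 18 (mod 47). Smallest non-negative: 18.

18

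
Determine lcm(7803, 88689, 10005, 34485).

104038959092805

7803 = 3³ · 17²; 88689 = 3 · 17 · 37 · 47; 10005 = 3 · 5 · 23 · 29; 34485 = 3 · 5 · 11² · 19
lcm takes max exponent of each prime: 3³ · 5 · 11² · 17² · 19 · 23 · 29 · 37 · 47 = 104038959092805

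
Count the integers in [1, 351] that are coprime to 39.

39 = 3·13. Inclusion–exclusion on these primes:
351 − ⌊351/3⌋ − ⌊351/13⌋ + ⌊351/39⌋ = 216

216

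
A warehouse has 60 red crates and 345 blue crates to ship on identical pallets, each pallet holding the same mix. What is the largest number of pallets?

Euclid: 345 = 5·60 + 45; 60 = 1·45 + 15; 45 = 3·15 + 0. Last nonzero remainder: 15.

15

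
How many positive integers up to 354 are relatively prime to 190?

135

Prime factors of 190: 2, 5, 19. Count integers ≤ 354 divisible by none of them.
By inclusion–exclusion: 354 − ⌊354/2⌋ − ⌊354/5⌋ − ⌊354/19⌋ + ⌊354/10⌋ + ⌊354/38⌋ + ⌊354/95⌋ − ⌊354/190⌋ = 135.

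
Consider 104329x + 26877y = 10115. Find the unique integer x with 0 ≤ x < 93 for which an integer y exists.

gcd(104329, 26877) = 289 (Euclid: 104329 = 3·26877 + 23698; 26877 = 1·23698 + 3179; 23698 = 7·3179 + 1445; 3179 = 2·1445 + 289; 1445 = 5·289 + 0), and 289 | 10115.
Extended Euclid: 104329·(-17) + 26877·(66) = 289. Scale by 35: x₀ = -595.
General solution x = x₀ + 93t; reducing mod 93 gives x = 56 (and y = -217).

56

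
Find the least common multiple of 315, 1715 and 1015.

447615

lcm(315, 1715) = 315·1715/gcd = 540225/35 = 15435
lcm(15435, 1015) = 15435·1015/gcd = 15666525/35 = 447615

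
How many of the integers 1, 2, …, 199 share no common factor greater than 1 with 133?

133 = 7·19. Inclusion–exclusion on these primes:
199 − ⌊199/7⌋ − ⌊199/19⌋ + ⌊199/133⌋ = 162

162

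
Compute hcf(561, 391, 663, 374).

561 = 3 · 11 · 17; 391 = 17 · 23; 663 = 3 · 13 · 17; 374 = 2 · 11 · 17
gcd takes min exponent of each prime: 17 = 17

17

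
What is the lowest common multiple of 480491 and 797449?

1061404619

gcd first: 797449 = 1·480491 + 316958; 480491 = 1·316958 + 163533; 316958 = 1·163533 + 153425; 163533 = 1·153425 + 10108; 153425 = 15·10108 + 1805; 10108 = 5·1805 + 1083; 1805 = 1·1083 + 722; 1083 = 1·722 + 361; 722 = 2·361 + 0 → gcd = 361
lcm = 480491·797449/gcd = 383167067459/361 = 1061404619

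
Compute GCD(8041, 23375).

Euclid: 23375 = 2·8041 + 7293; 8041 = 1·7293 + 748; 7293 = 9·748 + 561; 748 = 1·561 + 187; 561 = 3·187 + 0. Last nonzero remainder: 187.

187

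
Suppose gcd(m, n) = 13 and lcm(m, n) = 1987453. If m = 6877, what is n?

3757

Using mn = gcd(m,n)·lcm(m,n) = 13·1987453 = 25836889, we get n = 25836889/6877 = 3757.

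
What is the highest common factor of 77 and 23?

77 = 7 · 11
23 = 23
Common: 1 = 1

1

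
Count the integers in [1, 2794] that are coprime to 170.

1052

170 = 2·5·17. Inclusion–exclusion on these primes:
2794 − ⌊2794/2⌋ − ⌊2794/5⌋ − ⌊2794/17⌋ + ⌊2794/10⌋ + ⌊2794/34⌋ + ⌊2794/85⌋ − ⌊2794/170⌋ = 1052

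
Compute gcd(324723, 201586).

Euclid: 324723 = 1·201586 + 123137; 201586 = 1·123137 + 78449; 123137 = 1·78449 + 44688; 78449 = 1·44688 + 33761; 44688 = 1·33761 + 10927; 33761 = 3·10927 + 980; 10927 = 11·980 + 147; 980 = 6·147 + 98; 147 = 1·98 + 49; 98 = 2·49 + 0. Last nonzero remainder: 49.

49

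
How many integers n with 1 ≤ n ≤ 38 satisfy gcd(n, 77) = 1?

30

Prime factors of 77: 7, 11. Count integers ≤ 38 divisible by none of them.
By inclusion–exclusion: 38 − ⌊38/7⌋ − ⌊38/11⌋ + ⌊38/77⌋ = 30.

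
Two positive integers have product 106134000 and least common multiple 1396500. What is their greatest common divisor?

76

From gcd × lcm = pq: gcd = 106134000 / 1396500 = 76.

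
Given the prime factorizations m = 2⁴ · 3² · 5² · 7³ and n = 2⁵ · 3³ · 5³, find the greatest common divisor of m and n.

3600

min exponent per shared prime: 2⁴ · 3² · 5² = 3600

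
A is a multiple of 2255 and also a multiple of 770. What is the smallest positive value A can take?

31570

gcd first: 2255 = 2·770 + 715; 770 = 1·715 + 55; 715 = 13·55 + 0 → gcd = 55
lcm = 2255·770/gcd = 1736350/55 = 31570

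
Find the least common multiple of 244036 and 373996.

gcd first: 373996 = 1·244036 + 129960; 244036 = 1·129960 + 114076; 129960 = 1·114076 + 15884; 114076 = 7·15884 + 2888; 15884 = 5·2888 + 1444; 2888 = 2·1444 + 0 → gcd = 1444
lcm = 244036·373996/gcd = 91268487856/1444 = 63205324

63205324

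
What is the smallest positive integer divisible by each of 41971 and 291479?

643877111

gcd first: 291479 = 6·41971 + 39653; 41971 = 1·39653 + 2318; 39653 = 17·2318 + 247; 2318 = 9·247 + 95; 247 = 2·95 + 57; 95 = 1·57 + 38; 57 = 1·38 + 19; 38 = 2·19 + 0 → gcd = 19
lcm = 41971·291479/gcd = 12233665109/19 = 643877111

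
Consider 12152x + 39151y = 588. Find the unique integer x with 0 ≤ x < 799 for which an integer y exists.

gcd(12152, 39151) = 49 (Euclid: 39151 = 3·12152 + 2695; 12152 = 4·2695 + 1372; 2695 = 1·1372 + 1323; 1372 = 1·1323 + 49; 1323 = 27·49 + 0), and 49 | 588.
Extended Euclid: 12152·(29) + 39151·(-9) = 49. Scale by 12: x₀ = 348.
General solution x = x₀ + 799t; reducing mod 799 gives x = 348 (and y = -108).

348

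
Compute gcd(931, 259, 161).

gcd(931, 259): 931 = 3·259 + 154; 259 = 1·154 + 105; 154 = 1·105 + 49; 105 = 2·49 + 7; 49 = 7·7 + 0 → 7
gcd(7, 161): 161 = 23·7 + 0 → 7

7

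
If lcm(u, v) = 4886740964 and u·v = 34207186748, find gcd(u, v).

From gcd × lcm = uv: gcd = 34207186748 / 4886740964 = 7.

7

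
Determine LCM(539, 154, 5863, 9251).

539 = 7² · 11; 154 = 2 · 7 · 11; 5863 = 11 · 13 · 41; 9251 = 11 · 29²
lcm takes max exponent of each prime: 2 · 7² · 11 · 13 · 29² · 41 = 483216734

483216734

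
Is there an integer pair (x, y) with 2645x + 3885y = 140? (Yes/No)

Yes

By Bézout, 2645x + 3885y = 140 has integer solutions iff gcd(2645, 3885) | 140.
Euclid: 3885 = 1·2645 + 1240; 2645 = 2·1240 + 165; 1240 = 7·165 + 85; 165 = 1·85 + 80; 85 = 1·80 + 5; 80 = 16·5 + 0. gcd = 5; 140 mod 5 = 0. Yes.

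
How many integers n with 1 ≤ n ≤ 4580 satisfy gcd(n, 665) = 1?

2975

665 = 5·7·19. Inclusion–exclusion on these primes:
4580 − ⌊4580/5⌋ − ⌊4580/7⌋ − ⌊4580/19⌋ + ⌊4580/35⌋ + ⌊4580/95⌋ + ⌊4580/133⌋ − ⌊4580/665⌋ = 2975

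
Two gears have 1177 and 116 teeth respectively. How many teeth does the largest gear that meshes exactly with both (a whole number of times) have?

1

1177 = 11 · 107
116 = 2² · 29
Common: 1 = 1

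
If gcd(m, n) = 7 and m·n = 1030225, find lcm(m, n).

Since gcd(m,n)·lcm(m,n) = mn, lcm = 1030225/7 = 147175.

147175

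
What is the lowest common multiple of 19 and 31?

gcd first: 31 = 1·19 + 12; 19 = 1·12 + 7; 12 = 1·7 + 5; 7 = 1·5 + 2; 5 = 2·2 + 1; 2 = 2·1 + 0 → gcd = 1
lcm = 19·31/gcd = 589/1 = 589

589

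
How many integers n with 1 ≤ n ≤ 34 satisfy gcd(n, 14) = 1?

15

Prime factors of 14: 2, 7. Count integers ≤ 34 divisible by none of them.
By inclusion–exclusion: 34 − ⌊34/2⌋ − ⌊34/7⌋ + ⌊34/14⌋ = 15.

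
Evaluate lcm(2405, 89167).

16495895

2405 = 5 · 13 · 37; 89167 = 13 · 19³
max exponents: 5 · 13 · 19³ · 37 = 16495895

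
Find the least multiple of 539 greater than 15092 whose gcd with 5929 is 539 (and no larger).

gcd(a, 5929) = 539 forces 539 | a; write a = 539s. Then gcd(539s, 539·11) = 539·gcd(s, 11), so need gcd(s, 11) = 1.
539s > 15092 gives s ≥ 29. The least s ≥ 29 coprime to 11 is 29, so a = 539·29 = 15631.

15631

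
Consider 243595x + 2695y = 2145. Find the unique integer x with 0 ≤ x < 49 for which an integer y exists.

gcd(243595, 2695) = 55 (Euclid: 243595 = 90·2695 + 1045; 2695 = 2·1045 + 605; 1045 = 1·605 + 440; 605 = 1·440 + 165; 440 = 2·165 + 110; 165 = 1·110 + 55; 110 = 2·55 + 0), and 55 | 2145.
Extended Euclid: 243595·(-18) + 2695·(1627) = 55. Scale by 39: x₀ = -702.
General solution x = x₀ + 49t; reducing mod 49 gives x = 33 (and y = -2982).

33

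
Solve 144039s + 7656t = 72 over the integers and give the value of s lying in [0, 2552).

736

Reduce mod 7656: 144039s ≡ 72 (mod 7656). With g = gcd(144039, 7656) = 3 dividing 72, divide through: 48013s ≡ 24 (mod 2552).
Since gcd(48013, 2552) = 1, s ≡ 24·(48013)⁻¹ ≡ 736 (mod 2552). Smallest non-negative: 736.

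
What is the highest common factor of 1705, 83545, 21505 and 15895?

gcd(1705, 83545): 83545 = 49·1705 + 0 → 1705
gcd(1705, 21505): 21505 = 12·1705 + 1045; 1705 = 1·1045 + 660; 1045 = 1·660 + 385; 660 = 1·385 + 275; 385 = 1·275 + 110; 275 = 2·110 + 55; 110 = 2·55 + 0 → 55
gcd(55, 15895): 15895 = 289·55 + 0 → 55

55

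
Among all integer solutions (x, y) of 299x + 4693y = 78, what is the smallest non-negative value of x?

Euclid: 4693 = 15·299 + 208; 299 = 1·208 + 91; 208 = 2·91 + 26; 91 = 3·26 + 13; 26 = 2·13 + 0 → gcd = 13; 78 = 13·6.
Back-substitution yields 299·(157) + 4693·(-10) = 13, so one solution is x = 157·6 = 942, y = -10·6 = -60.
Solutions in x differ by 4693/13 = 361; the one in [0, 361) is 942 mod 361 = 220.

220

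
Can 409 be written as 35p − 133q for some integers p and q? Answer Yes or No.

gcd(35, 133): 133 = 3·35 + 28; 35 = 1·28 + 7; 28 = 4·7 + 0 → 7
7 does not divide 409, so a solution does not exist.

No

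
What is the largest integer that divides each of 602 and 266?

Euclid: 602 = 2·266 + 70; 266 = 3·70 + 56; 70 = 1·56 + 14; 56 = 4·14 + 0. Last nonzero remainder: 14.

14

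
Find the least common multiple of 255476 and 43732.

214855316

gcd first: 255476 = 5·43732 + 36816; 43732 = 1·36816 + 6916; 36816 = 5·6916 + 2236; 6916 = 3·2236 + 208; 2236 = 10·208 + 156; 208 = 1·156 + 52; 156 = 3·52 + 0 → gcd = 52
lcm = 255476·43732/gcd = 11172476432/52 = 214855316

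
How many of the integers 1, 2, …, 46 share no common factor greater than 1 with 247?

41

247 = 13·19. Inclusion–exclusion on these primes:
46 − ⌊46/13⌋ − ⌊46/19⌋ + ⌊46/247⌋ = 41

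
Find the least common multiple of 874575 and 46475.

9620325

874575 = 3² · 5² · 13² · 23; 46475 = 5² · 11 · 13²
max exponents: 3² · 5² · 11 · 13² · 23 = 9620325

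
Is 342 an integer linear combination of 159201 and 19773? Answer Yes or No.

By Bézout, 159201s − 19773t = 342 has integer solutions iff gcd(159201, 19773) | 342.
Euclid: 159201 = 8·19773 + 1017; 19773 = 19·1017 + 450; 1017 = 2·450 + 117; 450 = 3·117 + 99; 117 = 1·99 + 18; 99 = 5·18 + 9; 18 = 2·9 + 0. gcd = 9; 342 mod 9 = 0. Yes.

Yes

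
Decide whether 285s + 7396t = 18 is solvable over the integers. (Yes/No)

Yes

gcd(285, 7396): 7396 = 25·285 + 271; 285 = 1·271 + 14; 271 = 19·14 + 5; 14 = 2·5 + 4; 5 = 1·4 + 1; 4 = 4·1 + 0 → 1
1 divides 18, so a solution exists.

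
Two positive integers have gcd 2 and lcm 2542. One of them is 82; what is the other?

a·b = gcd·lcm = 2·2542 = 5084, so b = 5084/82 = 62.

62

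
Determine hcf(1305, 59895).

1305 = 3² · 5 · 29
59895 = 3² · 5 · 11³
Common: 3² · 5 = 45

45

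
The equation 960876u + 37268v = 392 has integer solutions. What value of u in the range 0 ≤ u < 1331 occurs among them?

373

gcd(960876, 37268) = 28 (Euclid: 960876 = 25·37268 + 29176; 37268 = 1·29176 + 8092; 29176 = 3·8092 + 4900; 8092 = 1·4900 + 3192; 4900 = 1·3192 + 1708; 3192 = 1·1708 + 1484; 1708 = 1·1484 + 224; 1484 = 6·224 + 140; 224 = 1·140 + 84; 140 = 1·84 + 56; 84 = 1·56 + 28; 56 = 2·28 + 0), and 28 | 392.
Extended Euclid: 960876·(502) + 37268·(-12943) = 28. Scale by 14: u₀ = 7028.
General solution u = u₀ + 1331t; reducing mod 1331 gives u = 373 (and v = -9617).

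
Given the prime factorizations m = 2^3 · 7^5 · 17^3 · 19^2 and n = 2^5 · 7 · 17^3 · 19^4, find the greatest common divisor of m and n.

min exponent per shared prime: 2^3 · 7 · 17^3 · 19^2 = 99321208

99321208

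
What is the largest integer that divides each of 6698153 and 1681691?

Euclid: 6698153 = 3·1681691 + 1653080; 1681691 = 1·1653080 + 28611; 1653080 = 57·28611 + 22253; 28611 = 1·22253 + 6358; 22253 = 3·6358 + 3179; 6358 = 2·3179 + 0. Last nonzero remainder: 3179.

3179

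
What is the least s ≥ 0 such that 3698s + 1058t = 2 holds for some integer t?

gcd(3698, 1058) = 2 (Euclid: 3698 = 3·1058 + 524; 1058 = 2·524 + 10; 524 = 52·10 + 4; 10 = 2·4 + 2; 4 = 2·2 + 0), and 2 | 2.
Extended Euclid: 3698·(-212) + 1058·(741) = 2. Scale by 1: s₀ = -212.
General solution s = s₀ + 529k; reducing mod 529 gives s = 317 (and t = -1108).

317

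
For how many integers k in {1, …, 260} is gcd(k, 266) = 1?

105

Prime factors of 266: 2, 7, 19. Count integers ≤ 260 divisible by none of them.
By inclusion–exclusion: 260 − ⌊260/2⌋ − ⌊260/7⌋ − ⌊260/19⌋ + ⌊260/14⌋ + ⌊260/38⌋ + ⌊260/133⌋ − ⌊260/266⌋ = 105.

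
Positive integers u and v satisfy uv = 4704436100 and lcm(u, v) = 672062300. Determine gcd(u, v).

7

From gcd × lcm = uv: gcd = 4704436100 / 672062300 = 7.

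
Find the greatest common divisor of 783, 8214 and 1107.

3

783 = 3³ · 29; 8214 = 2 · 3 · 37²; 1107 = 3³ · 41
gcd takes min exponent of each prime: 3 = 3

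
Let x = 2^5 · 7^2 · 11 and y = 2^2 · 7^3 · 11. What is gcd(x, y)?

min exponent per shared prime: 2^2 · 7^2 · 11 = 2156

2156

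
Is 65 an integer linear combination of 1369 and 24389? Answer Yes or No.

Yes

gcd(1369, 24389): 24389 = 17·1369 + 1116; 1369 = 1·1116 + 253; 1116 = 4·253 + 104; 253 = 2·104 + 45; 104 = 2·45 + 14; 45 = 3·14 + 3; 14 = 4·3 + 2; 3 = 1·2 + 1; 2 = 2·1 + 0 → 1
1 divides 65, so a solution exists.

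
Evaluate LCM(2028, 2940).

2028 = 2² · 3 · 13²; 2940 = 2² · 3 · 5 · 7²
max exponents: 2² · 3 · 5 · 7² · 13² = 496860

496860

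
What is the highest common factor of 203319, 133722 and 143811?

171

gcd(203319, 133722): 203319 = 1·133722 + 69597; 133722 = 1·69597 + 64125; 69597 = 1·64125 + 5472; 64125 = 11·5472 + 3933; 5472 = 1·3933 + 1539; 3933 = 2·1539 + 855; 1539 = 1·855 + 684; 855 = 1·684 + 171; 684 = 4·171 + 0 → 171
gcd(171, 143811): 143811 = 841·171 + 0 → 171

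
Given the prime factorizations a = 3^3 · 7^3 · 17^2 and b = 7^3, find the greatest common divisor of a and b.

min exponent per shared prime: 7^3 = 343

343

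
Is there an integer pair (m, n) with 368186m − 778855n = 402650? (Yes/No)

gcd(368186, 778855): 778855 = 2·368186 + 42483; 368186 = 8·42483 + 28322; 42483 = 1·28322 + 14161; 28322 = 2·14161 + 0 → 14161
14161 does not divide 402650, so a solution does not exist.

No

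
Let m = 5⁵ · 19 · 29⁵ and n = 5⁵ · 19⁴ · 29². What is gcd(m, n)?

min exponent per shared prime: 5⁵ · 19 · 29² = 49934375

49934375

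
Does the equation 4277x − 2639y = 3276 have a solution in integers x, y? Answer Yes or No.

By Bézout, 4277x − 2639y = 3276 has integer solutions iff gcd(4277, 2639) | 3276.
Euclid: 4277 = 1·2639 + 1638; 2639 = 1·1638 + 1001; 1638 = 1·1001 + 637; 1001 = 1·637 + 364; 637 = 1·364 + 273; 364 = 1·273 + 91; 273 = 3·91 + 0. gcd = 91; 3276 mod 91 = 0. Yes.

Yes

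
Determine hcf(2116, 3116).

4

2116 = 2² · 23²
3116 = 2² · 19 · 41
Common: 2² = 4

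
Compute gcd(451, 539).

11

451 = 11 · 41
539 = 7² · 11
Common: 11 = 11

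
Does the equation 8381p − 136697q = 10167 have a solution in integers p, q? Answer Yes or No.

gcd(8381, 136697): 136697 = 16·8381 + 2601; 8381 = 3·2601 + 578; 2601 = 4·578 + 289; 578 = 2·289 + 0 → 289
289 does not divide 10167, so a solution does not exist.

No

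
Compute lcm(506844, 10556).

506844 = 2² · 3³ · 13 · 19²; 10556 = 2² · 7 · 13 · 29
max exponents: 2² · 3³ · 7 · 13 · 19² · 29 = 102889332

102889332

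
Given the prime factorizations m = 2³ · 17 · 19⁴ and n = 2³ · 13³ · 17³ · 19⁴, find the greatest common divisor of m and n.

17723656

min exponent per shared prime: 2³ · 17 · 19⁴ = 17723656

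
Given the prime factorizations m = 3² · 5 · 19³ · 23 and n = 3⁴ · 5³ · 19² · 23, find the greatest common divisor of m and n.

min exponent per shared prime: 3² · 5 · 19² · 23 = 373635

373635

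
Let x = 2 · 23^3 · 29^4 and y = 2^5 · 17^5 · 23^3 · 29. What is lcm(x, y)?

max exponent per prime: 2^5 · 17^5 · 23^3 · 29^4 = 390993992690126048

390993992690126048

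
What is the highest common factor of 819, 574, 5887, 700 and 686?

7

gcd(819, 574): 819 = 1·574 + 245; 574 = 2·245 + 84; 245 = 2·84 + 77; 84 = 1·77 + 7; 77 = 11·7 + 0 → 7
gcd(7, 5887): 5887 = 841·7 + 0 → 7
gcd(7, 700): 700 = 100·7 + 0 → 7
gcd(7, 686): 686 = 98·7 + 0 → 7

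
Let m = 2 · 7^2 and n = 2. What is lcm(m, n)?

max exponent per prime: 2 · 7^2 = 98

98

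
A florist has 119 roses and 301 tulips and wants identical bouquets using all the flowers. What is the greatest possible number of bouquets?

7

119 = 7 · 17
301 = 7 · 43
Common: 7 = 7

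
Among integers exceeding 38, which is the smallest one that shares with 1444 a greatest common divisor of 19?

57

gcd(k, 1444) = 19 forces 19 | k; write k = 19s. Then gcd(19s, 19·76) = 19·gcd(s, 76), so need gcd(s, 76) = 1.
19s > 38 gives s ≥ 3. The least s ≥ 3 coprime to 76 is 3, so k = 19·3 = 57.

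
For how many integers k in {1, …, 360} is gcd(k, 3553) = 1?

3553 = 11·17·19. Inclusion–exclusion on these primes:
360 − ⌊360/11⌋ − ⌊360/17⌋ − ⌊360/19⌋ + ⌊360/187⌋ + ⌊360/209⌋ + ⌊360/323⌋ − ⌊360/3553⌋ = 292

292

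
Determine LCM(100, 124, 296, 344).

lcm(100, 124) = 100·124/gcd = 12400/4 = 3100
lcm(3100, 296) = 3100·296/gcd = 917600/4 = 229400
lcm(229400, 344) = 229400·344/gcd = 78913600/8 = 9864200

9864200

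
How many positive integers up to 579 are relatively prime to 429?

324

Prime factors of 429: 3, 11, 13. Count integers ≤ 579 divisible by none of them.
By inclusion–exclusion: 579 − ⌊579/3⌋ − ⌊579/11⌋ − ⌊579/13⌋ + ⌊579/33⌋ + ⌊579/39⌋ + ⌊579/143⌋ − ⌊579/429⌋ = 324.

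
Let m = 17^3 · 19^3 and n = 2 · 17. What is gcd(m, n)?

min exponent per shared prime: 17 = 17

17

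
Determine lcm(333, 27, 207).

22977

333 = 3² · 37; 27 = 3³; 207 = 3² · 23
lcm takes max exponent of each prime: 3³ · 23 · 37 = 22977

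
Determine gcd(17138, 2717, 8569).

17138 = 2 · 11 · 19 · 41; 2717 = 11 · 13 · 19; 8569 = 11 · 19 · 41
gcd takes min exponent of each prime: 11 · 19 = 209

209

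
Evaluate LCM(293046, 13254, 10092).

1088823548748

293046 = 2 · 3 · 13² · 17²; 13254 = 2 · 3 · 47²; 10092 = 2² · 3 · 29²
lcm takes max exponent of each prime: 2² · 3 · 13² · 17² · 29² · 47² = 1088823548748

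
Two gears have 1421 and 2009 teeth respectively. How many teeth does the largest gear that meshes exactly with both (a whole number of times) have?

1421 = 7² · 29
2009 = 7² · 41
Common: 7² = 49

49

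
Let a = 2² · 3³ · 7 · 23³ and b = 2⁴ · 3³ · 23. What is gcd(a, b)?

min exponent per shared prime: 2² · 3³ · 23 = 2484

2484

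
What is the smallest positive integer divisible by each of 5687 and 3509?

164923

5687 = 11² · 47; 3509 = 11² · 29
max exponents: 11² · 29 · 47 = 164923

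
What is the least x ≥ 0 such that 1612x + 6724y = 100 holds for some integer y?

Euclid: 6724 = 4·1612 + 276; 1612 = 5·276 + 232; 276 = 1·232 + 44; 232 = 5·44 + 12; 44 = 3·12 + 8; 12 = 1·8 + 4; 8 = 2·4 + 0 → gcd = 4; 100 = 4·25.
Back-substitution yields 1612·(609) + 6724·(-146) = 4, so one solution is x = 609·25 = 15225, y = -146·25 = -3650.
Solutions in x differ by 6724/4 = 1681; the one in [0, 1681) is 15225 mod 1681 = 96.

96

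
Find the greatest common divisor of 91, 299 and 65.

gcd(91, 299): 299 = 3·91 + 26; 91 = 3·26 + 13; 26 = 2·13 + 0 → 13
gcd(13, 65): 65 = 5·13 + 0 → 13

13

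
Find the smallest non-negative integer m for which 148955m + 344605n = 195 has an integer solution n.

gcd(148955, 344605) = 5 (Euclid: 344605 = 2·148955 + 46695; 148955 = 3·46695 + 8870; 46695 = 5·8870 + 2345; 8870 = 3·2345 + 1835; 2345 = 1·1835 + 510; 1835 = 3·510 + 305; 510 = 1·305 + 205; 305 = 1·205 + 100; 205 = 2·100 + 5; 100 = 20·5 + 0), and 5 | 195.
Extended Euclid: 148955·(-3380) + 344605·(1461) = 5. Scale by 39: m₀ = -131820.
General solution m = m₀ + 68921t; reducing mod 68921 gives m = 6022 (and n = -2603).

6022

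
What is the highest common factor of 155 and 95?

155 = 5 · 31
95 = 5 · 19
Common: 5 = 5

5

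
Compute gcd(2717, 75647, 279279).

2717 = 11 · 13 · 19; 75647 = 11 · 13 · 23²; 279279 = 3² · 7 · 11 · 13 · 31
gcd takes min exponent of each prime: 11 · 13 = 143

143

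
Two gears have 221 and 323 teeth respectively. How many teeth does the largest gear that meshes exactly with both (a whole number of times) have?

17

221 = 13 · 17
323 = 17 · 19
Common: 17 = 17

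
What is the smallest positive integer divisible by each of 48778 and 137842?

gcd first: 137842 = 2·48778 + 40286; 48778 = 1·40286 + 8492; 40286 = 4·8492 + 6318; 8492 = 1·6318 + 2174; 6318 = 2·2174 + 1970; 2174 = 1·1970 + 204; 1970 = 9·204 + 134; 204 = 1·134 + 70; 134 = 1·70 + 64; 70 = 1·64 + 6; 64 = 10·6 + 4; 6 = 1·4 + 2; 4 = 2·2 + 0 → gcd = 2
lcm = 48778·137842/gcd = 6723657076/2 = 3361828538

3361828538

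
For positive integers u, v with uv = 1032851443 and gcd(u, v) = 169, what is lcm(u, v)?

6111547

Since gcd(u,v)·lcm(u,v) = uv, lcm = 1032851443/169 = 6111547.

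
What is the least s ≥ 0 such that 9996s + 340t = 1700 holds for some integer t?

gcd(9996, 340) = 68 (Euclid: 9996 = 29·340 + 136; 340 = 2·136 + 68; 136 = 2·68 + 0), and 68 | 1700.
Extended Euclid: 9996·(-2) + 340·(59) = 68. Scale by 25: s₀ = -50.
General solution s = s₀ + 5k; reducing mod 5 gives s = 0 (and t = 5).

0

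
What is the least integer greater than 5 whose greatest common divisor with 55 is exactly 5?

55 = 5·11. Any m with gcd(m, 55) = 5 is a multiple of 5, say 5s, with s coprime to 11.
Need s > 5/5, so s ≥ 2. First s ≥ 2 with gcd(s, 11) = 1 is s = 2. Thus m = 5·2 = 10.

10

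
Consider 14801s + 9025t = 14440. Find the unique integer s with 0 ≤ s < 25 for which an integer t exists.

gcd(14801, 9025) = 361 (Euclid: 14801 = 1·9025 + 5776; 9025 = 1·5776 + 3249; 5776 = 1·3249 + 2527; 3249 = 1·2527 + 722; 2527 = 3·722 + 361; 722 = 2·361 + 0), and 361 | 14440.
Extended Euclid: 14801·(11) + 9025·(-18) = 361. Scale by 40: s₀ = 440.
General solution s = s₀ + 25k; reducing mod 25 gives s = 15 (and t = -23).

15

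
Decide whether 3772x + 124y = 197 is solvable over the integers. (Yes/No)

No

gcd(3772, 124): 3772 = 30·124 + 52; 124 = 2·52 + 20; 52 = 2·20 + 12; 20 = 1·12 + 8; 12 = 1·8 + 4; 8 = 2·4 + 0 → 4
4 does not divide 197, so a solution does not exist.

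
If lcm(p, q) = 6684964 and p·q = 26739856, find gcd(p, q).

4

From gcd × lcm = pq: gcd = 26739856 / 6684964 = 4.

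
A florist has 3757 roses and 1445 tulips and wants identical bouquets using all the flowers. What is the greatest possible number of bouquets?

289

Euclid: 3757 = 2·1445 + 867; 1445 = 1·867 + 578; 867 = 1·578 + 289; 578 = 2·289 + 0. Last nonzero remainder: 289.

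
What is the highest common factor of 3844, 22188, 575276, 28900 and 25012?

gcd(3844, 22188): 22188 = 5·3844 + 2968; 3844 = 1·2968 + 876; 2968 = 3·876 + 340; 876 = 2·340 + 196; 340 = 1·196 + 144; 196 = 1·144 + 52; 144 = 2·52 + 40; 52 = 1·40 + 12; 40 = 3·12 + 4; 12 = 3·4 + 0 → 4
gcd(4, 575276): 575276 = 143819·4 + 0 → 4
gcd(4, 28900): 28900 = 7225·4 + 0 → 4
gcd(4, 25012): 25012 = 6253·4 + 0 → 4

4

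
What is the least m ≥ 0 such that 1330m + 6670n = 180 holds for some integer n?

622

Euclid: 6670 = 5·1330 + 20; 1330 = 66·20 + 10; 20 = 2·10 + 0 → gcd = 10; 180 = 10·18.
Back-substitution yields 1330·(331) + 6670·(-66) = 10, so one solution is m = 331·18 = 5958, n = -66·18 = -1188.
Solutions in m differ by 6670/10 = 667; the one in [0, 667) is 5958 mod 667 = 622.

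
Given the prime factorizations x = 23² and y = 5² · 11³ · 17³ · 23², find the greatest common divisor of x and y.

min exponent per shared prime: 23² = 529

529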